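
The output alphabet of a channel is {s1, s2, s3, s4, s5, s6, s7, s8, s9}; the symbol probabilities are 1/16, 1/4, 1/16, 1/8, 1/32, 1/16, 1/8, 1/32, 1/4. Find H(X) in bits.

Each probability is a power of 1/2, so log₂(1/p) is an integer.
H = Σ p·log₂(1/p) = 1/16·4 + 1/4·2 + 1/16·4 + 1/8·3 + 1/32·5 + 1/16·4 + 1/8·3 + 1/32·5 + 1/4·2 = 2.8125 bits.

2.8125 bits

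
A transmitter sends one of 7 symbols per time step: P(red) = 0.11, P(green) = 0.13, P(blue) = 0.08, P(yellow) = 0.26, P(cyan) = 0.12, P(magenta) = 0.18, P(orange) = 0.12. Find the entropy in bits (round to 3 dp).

H = −Σ pᵢ log₂ pᵢ.
−0.11·log₂(0.11) = 0.3503
−0.13·log₂(0.13) = 0.3826
−0.08·log₂(0.08) = 0.2915
−0.26·log₂(0.26) = 0.5053
−0.12·log₂(0.12) = 0.3671
−0.18·log₂(0.18) = 0.4453
−0.12·log₂(0.12) = 0.3671
Sum ≈ 2.7092 → 2.709 bits.

2.709 bits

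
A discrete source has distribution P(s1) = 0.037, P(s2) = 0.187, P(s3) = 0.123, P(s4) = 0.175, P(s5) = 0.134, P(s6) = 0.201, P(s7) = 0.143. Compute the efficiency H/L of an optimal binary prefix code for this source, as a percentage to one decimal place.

Entropy H = −Σ p log₂ p ≈ 2.6953 bits.
Huffman merges: 37/1000+123/1000→4/25; 67/500+143/1000→277/1000; 4/25+7/40→67/200; 187/1000+201/1000→97/250; 277/1000+67/200→153/250; 97/250+153/250→1. L = 693/250 ≈ 2.7720.
Efficiency = H/L = 2.6953/2.7720 = 97.2%.

97.2%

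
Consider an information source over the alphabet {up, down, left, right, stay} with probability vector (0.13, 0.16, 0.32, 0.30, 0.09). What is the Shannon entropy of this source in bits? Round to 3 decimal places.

2.165 bits

H = −Σ pᵢ log₂ pᵢ.
−0.13·log₂(0.13) = 0.3826
−0.16·log₂(0.16) = 0.4230
−0.32·log₂(0.32) = 0.5260
−0.30·log₂(0.30) = 0.5211
−0.09·log₂(0.09) = 0.3127
Sum ≈ 2.1654 → 2.165 bits.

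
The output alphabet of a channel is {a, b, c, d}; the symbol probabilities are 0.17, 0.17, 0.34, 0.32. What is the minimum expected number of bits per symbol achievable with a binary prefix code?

Repeatedly combine the two least-probable nodes; the expected code length is the sum of the merged weights.
merge 17/100 + 17/100 → 17/50
merge 8/25 + 17/50 → 33/50
merge 17/50 + 33/50 → 1
L = 17/50 + 33/50 + 1 = 2 bits/symbol.

2 bits/symbol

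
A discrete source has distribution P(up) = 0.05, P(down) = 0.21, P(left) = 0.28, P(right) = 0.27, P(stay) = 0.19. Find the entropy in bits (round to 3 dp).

2.168 bits

H = −Σ pᵢ log₂ pᵢ.
−0.05·log₂(0.05) = 0.2161
−0.21·log₂(0.21) = 0.4728
−0.28·log₂(0.28) = 0.5142
−0.27·log₂(0.27) = 0.5100
−0.19·log₂(0.19) = 0.4552
Sum ≈ 2.1684 → 2.168 bits.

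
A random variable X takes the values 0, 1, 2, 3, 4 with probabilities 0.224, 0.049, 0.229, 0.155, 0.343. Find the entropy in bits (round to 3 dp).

2.130 bits

H = −Σ pᵢ log₂ pᵢ.
−0.224·log₂(0.224) = 0.4835
−0.049·log₂(0.049) = 0.2132
−0.229·log₂(0.229) = 0.4870
−0.155·log₂(0.155) = 0.4169
−0.343·log₂(0.343) = 0.5295
Sum ≈ 2.1301 → 2.130 bits.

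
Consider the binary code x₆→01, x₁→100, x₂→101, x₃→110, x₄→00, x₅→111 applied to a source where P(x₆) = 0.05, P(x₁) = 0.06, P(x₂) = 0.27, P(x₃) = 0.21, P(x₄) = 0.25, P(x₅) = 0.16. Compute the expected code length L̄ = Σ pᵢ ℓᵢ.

2.7 bits/symbol

L̄ = Σ pᵢ·ℓᵢ = 0.05·2 + 0.06·3 + 0.27·3 + 0.21·3 + 0.25·2 + 0.16·3 = 2.7 bits/symbol.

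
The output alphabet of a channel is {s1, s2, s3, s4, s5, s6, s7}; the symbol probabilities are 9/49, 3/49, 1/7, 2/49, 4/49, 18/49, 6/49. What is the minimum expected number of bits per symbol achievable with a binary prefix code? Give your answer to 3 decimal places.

Repeatedly combine the two least-probable nodes; the expected code length is the sum of the merged weights.
merge 2/49 + 3/49 → 5/49
merge 4/49 + 5/49 → 9/49
merge 6/49 + 1/7 → 13/49
merge 9/49 + 9/49 → 18/49
merge 13/49 + 18/49 → 31/49
merge 18/49 + 31/49 → 1
L = 5/49 + 9/49 + 13/49 + 18/49 + 31/49 + 1 = 125/49 ≈ 2.551 bits/symbol.

2.551 bits/symbol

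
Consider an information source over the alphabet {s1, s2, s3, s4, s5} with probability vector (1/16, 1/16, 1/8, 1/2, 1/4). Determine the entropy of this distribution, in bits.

Each probability is a power of 1/2, so log₂(1/p) is an integer.
H = Σ p·log₂(1/p) = 1/16·4 + 1/16·4 + 1/8·3 + 1/2·1 + 1/4·2 = 1.875 bits.

1.875 bits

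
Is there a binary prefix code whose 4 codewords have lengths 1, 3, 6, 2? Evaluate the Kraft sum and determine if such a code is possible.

0.890625; yes

With common denominator 2^6 = 64: Σ 2^(−ℓᵢ) = 32/64 + 8/64 + 1/64 + 16/64 = 57/64 = 0.890625.
Kraft's inequality requires Σ ≤ 1; here Σ = 0.890625 ≤ 1, so such a prefix code exists.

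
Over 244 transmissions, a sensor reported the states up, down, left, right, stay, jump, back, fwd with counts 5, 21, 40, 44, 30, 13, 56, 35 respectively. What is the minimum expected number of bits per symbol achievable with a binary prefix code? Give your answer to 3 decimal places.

2.824 bits/symbol

Probabilities are the counts divided by 244.
Repeatedly combine the two least-probable nodes; the expected code length is the sum of the merged weights.
merge 5/244 + 13/244 → 9/122
merge 9/122 + 21/244 → 39/244
merge 15/122 + 35/244 → 65/244
merge 39/244 + 10/61 → 79/244
merge 11/61 + 14/61 → 25/61
merge 65/244 + 79/244 → 36/61
merge 25/61 + 36/61 → 1
L = 9/122 + 39/244 + 65/244 + 79/244 + 25/61 + 36/61 + 1 = 689/244 ≈ 2.824 bits/symbol.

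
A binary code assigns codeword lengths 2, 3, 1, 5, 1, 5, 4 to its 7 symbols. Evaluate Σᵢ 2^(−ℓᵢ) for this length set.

With common denominator 2^5 = 32: Σ 2^(−ℓᵢ) = 8/32 + 4/32 + 16/32 + 1/32 + 16/32 + 1/32 + 2/32 = 48/32 = 1.5.

1.5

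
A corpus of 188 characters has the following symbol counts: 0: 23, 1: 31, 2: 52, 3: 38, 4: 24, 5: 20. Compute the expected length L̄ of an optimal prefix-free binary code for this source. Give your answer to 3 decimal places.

Probabilities are the counts divided by 188.
Repeatedly combine the two least-probable nodes; the expected code length is the sum of the merged weights.
merge 5/47 + 23/188 → 43/188
merge 6/47 + 31/188 → 55/188
merge 19/94 + 43/188 → 81/188
merge 13/47 + 55/188 → 107/188
merge 81/188 + 107/188 → 1
L = 43/188 + 55/188 + 81/188 + 107/188 + 1 = 237/94 ≈ 2.521 bits/symbol.

2.521 bits/symbol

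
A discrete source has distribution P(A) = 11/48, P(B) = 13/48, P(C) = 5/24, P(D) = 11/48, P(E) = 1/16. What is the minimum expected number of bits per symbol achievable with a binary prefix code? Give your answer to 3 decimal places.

2.271 bits/symbol

Repeatedly combine the two least-probable nodes; the expected code length is the sum of the merged weights.
merge 1/16 + 5/24 → 13/48
merge 11/48 + 11/48 → 11/24
merge 13/48 + 13/48 → 13/24
merge 11/24 + 13/24 → 1
L = 13/48 + 11/24 + 13/24 + 1 = 109/48 ≈ 2.271 bits/symbol.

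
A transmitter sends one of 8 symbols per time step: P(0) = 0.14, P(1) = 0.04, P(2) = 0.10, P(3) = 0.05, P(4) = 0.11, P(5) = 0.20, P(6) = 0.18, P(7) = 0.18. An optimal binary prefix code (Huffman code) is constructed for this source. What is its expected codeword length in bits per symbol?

Repeatedly combine the two least-probable nodes; the expected code length is the sum of the merged weights.
merge 1/25 + 1/20 → 9/100
merge 9/100 + 1/10 → 19/100
merge 11/100 + 7/50 → 1/4
merge 9/50 + 9/50 → 9/25
merge 19/100 + 1/5 → 39/100
merge 1/4 + 9/25 → 61/100
merge 39/100 + 61/100 → 1
L = 9/100 + 19/100 + 1/4 + 9/25 + 39/100 + 61/100 + 1 = 289/100 = 2.89 bits/symbol.

2.89 bits/symbol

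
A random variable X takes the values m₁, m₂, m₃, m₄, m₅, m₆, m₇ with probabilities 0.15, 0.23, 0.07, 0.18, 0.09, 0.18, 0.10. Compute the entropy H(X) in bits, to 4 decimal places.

H = −Σ pᵢ log₂ pᵢ.
−0.15·log₂(0.15) = 0.4105
−0.23·log₂(0.23) = 0.4877
−0.07·log₂(0.07) = 0.2686
−0.18·log₂(0.18) = 0.4453
−0.09·log₂(0.09) = 0.3127
−0.18·log₂(0.18) = 0.4453
−0.10·log₂(0.10) = 0.3322
Sum ≈ 2.7022 → 2.7022 bits.

2.7022 bits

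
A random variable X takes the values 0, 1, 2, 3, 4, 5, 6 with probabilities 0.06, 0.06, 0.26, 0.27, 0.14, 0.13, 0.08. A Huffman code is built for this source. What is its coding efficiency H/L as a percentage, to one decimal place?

Entropy H = −Σ p log₂ p ≈ 2.5736 bits.
Huffman merges: 3/50+3/50→3/25; 2/25+3/25→1/5; 13/100+7/50→27/100; 1/5+13/50→23/50; 27/100+27/100→27/50; 23/50+27/50→1. L = 259/100 ≈ 2.5900.
Efficiency = H/L = 2.5736/2.5900 = 99.4%.

99.4%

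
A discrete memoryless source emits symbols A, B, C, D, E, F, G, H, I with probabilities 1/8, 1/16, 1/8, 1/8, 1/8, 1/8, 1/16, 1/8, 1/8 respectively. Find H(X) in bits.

3.125 bits

Each probability is a power of 1/2, so log₂(1/p) is an integer.
H = Σ p·log₂(1/p) = 1/8·3 + 1/16·4 + 1/8·3 + 1/8·3 + 1/8·3 + 1/8·3 + 1/16·4 + 1/8·3 + 1/8·3 = 3.125 bits.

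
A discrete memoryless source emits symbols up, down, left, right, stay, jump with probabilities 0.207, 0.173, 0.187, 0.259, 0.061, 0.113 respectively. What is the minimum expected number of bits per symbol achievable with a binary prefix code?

2.521 bits/symbol

Repeatedly combine the two least-probable nodes; the expected code length is the sum of the merged weights.
merge 61/1000 + 113/1000 → 87/500
merge 173/1000 + 87/500 → 347/1000
merge 187/1000 + 207/1000 → 197/500
merge 259/1000 + 347/1000 → 303/500
merge 197/500 + 303/500 → 1
L = 87/500 + 347/1000 + 197/500 + 303/500 + 1 = 2521/1000 = 2.521 bits/symbol.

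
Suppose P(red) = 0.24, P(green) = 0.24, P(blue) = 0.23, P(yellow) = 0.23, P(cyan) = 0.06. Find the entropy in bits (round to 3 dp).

2.207 bits

H = −Σ pᵢ log₂ pᵢ.
−0.24·log₂(0.24) = 0.4941
−0.24·log₂(0.24) = 0.4941
−0.23·log₂(0.23) = 0.4877
−0.23·log₂(0.23) = 0.4877
−0.06·log₂(0.06) = 0.2435
Sum ≈ 2.2071 → 2.207 bits.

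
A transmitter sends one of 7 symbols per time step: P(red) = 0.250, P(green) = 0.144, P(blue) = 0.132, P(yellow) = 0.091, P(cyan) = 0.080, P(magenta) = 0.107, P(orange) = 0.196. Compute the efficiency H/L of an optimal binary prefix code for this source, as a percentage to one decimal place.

Entropy H = −Σ p log₂ p ≈ 2.7002 bits.
Huffman merges: 2/25+91/1000→171/1000; 107/1000+33/250→239/1000; 18/125+171/1000→63/200; 49/250+239/1000→87/200; 1/4+63/200→113/200; 87/200+113/200→1. L = 109/40 ≈ 2.7250.
Efficiency = H/L = 2.7002/2.7250 = 99.1%.

99.1%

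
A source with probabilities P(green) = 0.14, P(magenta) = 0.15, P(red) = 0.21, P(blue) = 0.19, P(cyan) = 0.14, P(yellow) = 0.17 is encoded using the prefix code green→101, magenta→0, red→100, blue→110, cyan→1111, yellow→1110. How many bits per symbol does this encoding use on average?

3.01 bits/symbol

L̄ = Σ pᵢ·ℓᵢ = 0.14·3 + 0.15·1 + 0.21·3 + 0.19·3 + 0.14·4 + 0.17·4 = 3.01 bits/symbol.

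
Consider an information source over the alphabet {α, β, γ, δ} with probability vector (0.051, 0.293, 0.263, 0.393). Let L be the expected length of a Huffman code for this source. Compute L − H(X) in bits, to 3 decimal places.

0.147 bits

Entropy H = −Σ p log₂ p ≈ 1.7742 bits.
Huffman merges: 51/1000+263/1000→157/500; 293/1000+157/500→607/1000; 393/1000+607/1000→1. L = 1921/1000 ≈ 1.9210.
L − H = 1.9210 − 1.7742 = 0.147 bits.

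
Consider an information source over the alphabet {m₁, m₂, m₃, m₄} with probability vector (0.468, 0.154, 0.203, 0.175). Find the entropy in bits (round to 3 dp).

H = −Σ pᵢ log₂ pᵢ.
−0.468·log₂(0.468) = 0.5127
−0.154·log₂(0.154) = 0.4156
−0.203·log₂(0.203) = 0.4670
−0.175·log₂(0.175) = 0.4401
Sum ≈ 1.8353 → 1.835 bits.

1.835 bits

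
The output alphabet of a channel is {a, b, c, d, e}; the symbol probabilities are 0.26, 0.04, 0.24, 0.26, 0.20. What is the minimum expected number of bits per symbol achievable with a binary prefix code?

Repeatedly combine the two least-probable nodes; the expected code length is the sum of the merged weights.
merge 1/25 + 1/5 → 6/25
merge 6/25 + 6/25 → 12/25
merge 13/50 + 13/50 → 13/25
merge 12/25 + 13/25 → 1
L = 6/25 + 12/25 + 13/25 + 1 = 56/25 = 2.24 bits/symbol.

2.24 bits/symbol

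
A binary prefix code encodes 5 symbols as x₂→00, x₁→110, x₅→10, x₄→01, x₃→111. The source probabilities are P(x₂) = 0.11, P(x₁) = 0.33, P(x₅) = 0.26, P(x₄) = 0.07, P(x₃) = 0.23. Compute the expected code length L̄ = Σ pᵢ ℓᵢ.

L̄ = Σ pᵢ·ℓᵢ = 0.11·2 + 0.33·3 + 0.26·2 + 0.07·2 + 0.23·3 = 2.56 bits/symbol.

2.56 bits/symbol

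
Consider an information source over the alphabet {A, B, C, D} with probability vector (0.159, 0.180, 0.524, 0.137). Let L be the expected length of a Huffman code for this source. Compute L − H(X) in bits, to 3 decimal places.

Entropy H = −Σ p log₂ p ≈ 1.7486 bits.
Huffman merges: 137/1000+159/1000→37/125; 9/50+37/125→119/250; 119/250+131/250→1. L = 443/250 ≈ 1.7720.
L − H = 1.7720 − 1.7486 = 0.023 bits.

0.023 bits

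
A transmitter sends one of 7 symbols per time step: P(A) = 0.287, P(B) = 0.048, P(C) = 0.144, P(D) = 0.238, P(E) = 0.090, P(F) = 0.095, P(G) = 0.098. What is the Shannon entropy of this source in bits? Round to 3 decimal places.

H = −Σ pᵢ log₂ pᵢ.
−0.287·log₂(0.287) = 0.5169
−0.048·log₂(0.048) = 0.2103
−0.144·log₂(0.144) = 0.4026
−0.238·log₂(0.238) = 0.4929
−0.090·log₂(0.090) = 0.3127
−0.095·log₂(0.095) = 0.3226
−0.098·log₂(0.098) = 0.3284
Sum ≈ 2.5863 → 2.586 bits.

2.586 bits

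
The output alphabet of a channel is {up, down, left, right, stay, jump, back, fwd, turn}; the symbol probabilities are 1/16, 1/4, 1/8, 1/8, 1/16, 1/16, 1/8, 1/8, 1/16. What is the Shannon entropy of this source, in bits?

3 bits

Each probability is a power of 1/2, so log₂(1/p) is an integer.
H = Σ p·log₂(1/p) = 1/16·4 + 1/4·2 + 1/8·3 + 1/8·3 + 1/16·4 + 1/16·4 + 1/8·3 + 1/8·3 + 1/16·4 = 3 bits.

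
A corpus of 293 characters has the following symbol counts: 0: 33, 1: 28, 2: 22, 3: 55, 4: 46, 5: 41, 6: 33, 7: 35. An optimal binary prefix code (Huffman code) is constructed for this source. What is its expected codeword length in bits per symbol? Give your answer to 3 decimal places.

Probabilities are the counts divided by 293.
Repeatedly combine the two least-probable nodes; the expected code length is the sum of the merged weights.
merge 22/293 + 28/293 → 50/293
merge 33/293 + 33/293 → 66/293
merge 35/293 + 41/293 → 76/293
merge 46/293 + 50/293 → 96/293
merge 55/293 + 66/293 → 121/293
merge 76/293 + 96/293 → 172/293
merge 121/293 + 172/293 → 1
L = 50/293 + 66/293 + 76/293 + 96/293 + 121/293 + 172/293 + 1 = 874/293 ≈ 2.983 bits/symbol.

2.983 bits/symbol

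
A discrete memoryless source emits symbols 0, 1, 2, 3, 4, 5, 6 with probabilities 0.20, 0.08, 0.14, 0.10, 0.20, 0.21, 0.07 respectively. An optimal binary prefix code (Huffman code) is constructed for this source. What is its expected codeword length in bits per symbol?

Repeatedly combine the two least-probable nodes; the expected code length is the sum of the merged weights.
merge 7/100 + 2/25 → 3/20
merge 1/10 + 7/50 → 6/25
merge 3/20 + 1/5 → 7/20
merge 1/5 + 21/100 → 41/100
merge 6/25 + 7/20 → 59/100
merge 41/100 + 59/100 → 1
L = 3/20 + 6/25 + 7/20 + 41/100 + 59/100 + 1 = 137/50 = 2.74 bits/symbol.

2.74 bits/symbol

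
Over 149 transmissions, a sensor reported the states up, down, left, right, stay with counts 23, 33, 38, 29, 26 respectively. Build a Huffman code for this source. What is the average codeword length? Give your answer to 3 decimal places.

2.329 bits/symbol

Probabilities are the counts divided by 149.
Repeatedly combine the two least-probable nodes; the expected code length is the sum of the merged weights.
merge 23/149 + 26/149 → 49/149
merge 29/149 + 33/149 → 62/149
merge 38/149 + 49/149 → 87/149
merge 62/149 + 87/149 → 1
L = 49/149 + 62/149 + 87/149 + 1 = 347/149 ≈ 2.329 bits/symbol.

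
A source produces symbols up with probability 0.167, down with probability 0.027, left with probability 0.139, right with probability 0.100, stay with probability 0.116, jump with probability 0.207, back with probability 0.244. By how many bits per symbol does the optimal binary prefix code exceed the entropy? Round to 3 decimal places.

Entropy H = −Σ p log₂ p ≈ 2.6272 bits.
Huffman merges: 27/1000+1/10→127/1000; 29/250+127/1000→243/1000; 139/1000+167/1000→153/500; 207/1000+243/1000→9/20; 61/250+153/500→11/20; 9/20+11/20→1. L = 669/250 ≈ 2.6760.
L − H = 2.6760 − 2.6272 = 0.049 bits.

0.049 bits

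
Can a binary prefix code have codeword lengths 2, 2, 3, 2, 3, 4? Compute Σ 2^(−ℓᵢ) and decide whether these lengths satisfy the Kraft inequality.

1.0625; no

With common denominator 2^4 = 16: Σ 2^(−ℓᵢ) = 4/16 + 4/16 + 2/16 + 4/16 + 2/16 + 1/16 = 17/16 = 1.0625.
Kraft's inequality requires Σ ≤ 1; here Σ = 1.0625 > 1, so no such prefix code exists.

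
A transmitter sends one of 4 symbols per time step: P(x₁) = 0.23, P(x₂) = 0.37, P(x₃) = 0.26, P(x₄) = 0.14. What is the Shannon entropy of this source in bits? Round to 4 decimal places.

H = −Σ pᵢ log₂ pᵢ.
−0.23·log₂(0.23) = 0.4877
−0.37·log₂(0.37) = 0.5307
−0.26·log₂(0.26) = 0.5053
−0.14·log₂(0.14) = 0.3971
Sum ≈ 1.9208 → 1.9208 bits.

1.9208 bits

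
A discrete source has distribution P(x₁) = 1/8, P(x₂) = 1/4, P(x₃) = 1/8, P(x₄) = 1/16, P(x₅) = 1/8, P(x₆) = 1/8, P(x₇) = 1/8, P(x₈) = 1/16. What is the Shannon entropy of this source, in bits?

2.875 bits

Each probability is a power of 1/2, so log₂(1/p) is an integer.
H = Σ p·log₂(1/p) = 1/8·3 + 1/4·2 + 1/8·3 + 1/16·4 + 1/8·3 + 1/8·3 + 1/8·3 + 1/16·4 = 2.875 bits.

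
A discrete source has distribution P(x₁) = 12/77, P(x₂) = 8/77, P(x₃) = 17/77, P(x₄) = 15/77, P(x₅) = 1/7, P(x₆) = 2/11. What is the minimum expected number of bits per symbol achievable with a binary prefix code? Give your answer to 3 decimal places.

2.584 bits/symbol

Repeatedly combine the two least-probable nodes; the expected code length is the sum of the merged weights.
merge 8/77 + 1/7 → 19/77
merge 12/77 + 2/11 → 26/77
merge 15/77 + 17/77 → 32/77
merge 19/77 + 26/77 → 45/77
merge 32/77 + 45/77 → 1
L = 19/77 + 26/77 + 32/77 + 45/77 + 1 = 199/77 ≈ 2.584 bits/symbol.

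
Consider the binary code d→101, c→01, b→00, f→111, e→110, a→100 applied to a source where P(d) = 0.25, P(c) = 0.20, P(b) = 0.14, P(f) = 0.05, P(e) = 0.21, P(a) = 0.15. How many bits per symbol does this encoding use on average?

L̄ = Σ pᵢ·ℓᵢ = 0.25·3 + 0.20·2 + 0.14·2 + 0.05·3 + 0.21·3 + 0.15·3 = 2.66 bits/symbol.

2.66 bits/symbol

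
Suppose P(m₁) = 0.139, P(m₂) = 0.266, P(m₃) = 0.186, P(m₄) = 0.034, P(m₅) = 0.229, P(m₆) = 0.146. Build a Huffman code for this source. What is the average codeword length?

2.492 bits/symbol

Repeatedly combine the two least-probable nodes; the expected code length is the sum of the merged weights.
merge 17/500 + 139/1000 → 173/1000
merge 73/500 + 173/1000 → 319/1000
merge 93/500 + 229/1000 → 83/200
merge 133/500 + 319/1000 → 117/200
merge 83/200 + 117/200 → 1
L = 173/1000 + 319/1000 + 83/200 + 117/200 + 1 = 623/250 = 2.492 bits/symbol.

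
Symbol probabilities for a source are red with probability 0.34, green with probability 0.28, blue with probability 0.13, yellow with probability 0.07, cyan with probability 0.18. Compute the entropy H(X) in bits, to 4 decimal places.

H = −Σ pᵢ log₂ pᵢ.
−0.34·log₂(0.34) = 0.5292
−0.28·log₂(0.28) = 0.5142
−0.13·log₂(0.13) = 0.3826
−0.07·log₂(0.07) = 0.2686
−0.18·log₂(0.18) = 0.4453
Sum ≈ 2.1399 → 2.1399 bits.

2.1399 bits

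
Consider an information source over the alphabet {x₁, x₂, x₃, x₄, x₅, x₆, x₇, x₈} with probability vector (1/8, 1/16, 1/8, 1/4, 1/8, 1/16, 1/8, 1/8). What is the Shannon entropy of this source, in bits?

2.875 bits

Each probability is a power of 1/2, so log₂(1/p) is an integer.
H = Σ p·log₂(1/p) = 1/8·3 + 1/16·4 + 1/8·3 + 1/4·2 + 1/8·3 + 1/16·4 + 1/8·3 + 1/8·3 = 2.875 bits.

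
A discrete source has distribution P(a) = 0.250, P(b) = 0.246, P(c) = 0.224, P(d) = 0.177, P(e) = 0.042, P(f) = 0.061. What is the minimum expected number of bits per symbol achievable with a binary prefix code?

Repeatedly combine the two least-probable nodes; the expected code length is the sum of the merged weights.
merge 21/500 + 61/1000 → 103/1000
merge 103/1000 + 177/1000 → 7/25
merge 28/125 + 123/500 → 47/100
merge 1/4 + 7/25 → 53/100
merge 47/100 + 53/100 → 1
L = 103/1000 + 7/25 + 47/100 + 53/100 + 1 = 2383/1000 = 2.383 bits/symbol.

2.383 bits/symbol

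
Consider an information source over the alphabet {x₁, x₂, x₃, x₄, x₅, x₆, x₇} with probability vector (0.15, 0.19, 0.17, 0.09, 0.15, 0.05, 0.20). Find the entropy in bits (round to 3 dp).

2.704 bits

H = −Σ pᵢ log₂ pᵢ.
−0.15·log₂(0.15) = 0.4105
−0.19·log₂(0.19) = 0.4552
−0.17·log₂(0.17) = 0.4346
−0.09·log₂(0.09) = 0.3127
−0.15·log₂(0.15) = 0.4105
−0.05·log₂(0.05) = 0.2161
−0.20·log₂(0.20) = 0.4644
Sum ≈ 2.7040 → 2.704 bits.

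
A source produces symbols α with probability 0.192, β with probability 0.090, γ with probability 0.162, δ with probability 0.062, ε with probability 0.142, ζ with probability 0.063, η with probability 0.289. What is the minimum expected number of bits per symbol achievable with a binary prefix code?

2.644 bits/symbol

Repeatedly combine the two least-probable nodes; the expected code length is the sum of the merged weights.
merge 31/500 + 63/1000 → 1/8
merge 9/100 + 1/8 → 43/200
merge 71/500 + 81/500 → 38/125
merge 24/125 + 43/200 → 407/1000
merge 289/1000 + 38/125 → 593/1000
merge 407/1000 + 593/1000 → 1
L = 1/8 + 43/200 + 38/125 + 407/1000 + 593/1000 + 1 = 661/250 = 2.644 bits/symbol.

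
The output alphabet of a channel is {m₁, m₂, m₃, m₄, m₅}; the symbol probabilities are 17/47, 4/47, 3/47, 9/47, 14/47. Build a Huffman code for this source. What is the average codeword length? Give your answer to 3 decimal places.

Repeatedly combine the two least-probable nodes; the expected code length is the sum of the merged weights.
merge 3/47 + 4/47 → 7/47
merge 7/47 + 9/47 → 16/47
merge 14/47 + 16/47 → 30/47
merge 17/47 + 30/47 → 1
L = 7/47 + 16/47 + 30/47 + 1 = 100/47 ≈ 2.128 bits/symbol.

2.128 bits/symbol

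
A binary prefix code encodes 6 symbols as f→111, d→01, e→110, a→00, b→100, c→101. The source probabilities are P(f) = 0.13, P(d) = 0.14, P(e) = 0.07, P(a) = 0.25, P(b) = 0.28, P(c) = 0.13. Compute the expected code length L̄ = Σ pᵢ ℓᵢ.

2.61 bits/symbol

L̄ = Σ pᵢ·ℓᵢ = 0.13·3 + 0.14·2 + 0.07·3 + 0.25·2 + 0.28·3 + 0.13·3 = 2.61 bits/symbol.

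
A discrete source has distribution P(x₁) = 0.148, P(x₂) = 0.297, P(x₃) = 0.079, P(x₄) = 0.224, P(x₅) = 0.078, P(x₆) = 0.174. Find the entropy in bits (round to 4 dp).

H = −Σ pᵢ log₂ pᵢ.
−0.148·log₂(0.148) = 0.4079
−0.297·log₂(0.297) = 0.5202
−0.079·log₂(0.079) = 0.2893
−0.224·log₂(0.224) = 0.4835
−0.078·log₂(0.078) = 0.2871
−0.174·log₂(0.174) = 0.4390
Sum ≈ 2.4270 → 2.4270 bits.

2.4270 bits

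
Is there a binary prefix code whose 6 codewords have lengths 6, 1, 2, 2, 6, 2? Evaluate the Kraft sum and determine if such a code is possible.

With common denominator 2^6 = 64: Σ 2^(−ℓᵢ) = 1/64 + 32/64 + 16/64 + 16/64 + 1/64 + 16/64 = 82/64 = 1.28125.
Kraft's inequality requires Σ ≤ 1; here Σ = 1.28125 > 1, so no such prefix code exists.

1.28125; no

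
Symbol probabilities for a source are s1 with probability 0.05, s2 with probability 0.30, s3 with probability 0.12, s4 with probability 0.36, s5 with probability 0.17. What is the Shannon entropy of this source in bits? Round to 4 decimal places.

2.0695 bits

H = −Σ pᵢ log₂ pᵢ.
−0.05·log₂(0.05) = 0.2161
−0.30·log₂(0.30) = 0.5211
−0.12·log₂(0.12) = 0.3671
−0.36·log₂(0.36) = 0.5306
−0.17·log₂(0.17) = 0.4346
Sum ≈ 2.0695 → 2.0695 bits.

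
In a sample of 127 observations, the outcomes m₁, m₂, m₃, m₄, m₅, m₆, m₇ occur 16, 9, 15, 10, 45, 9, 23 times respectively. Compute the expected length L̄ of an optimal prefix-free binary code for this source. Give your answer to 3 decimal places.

Probabilities are the counts divided by 127.
Repeatedly combine the two least-probable nodes; the expected code length is the sum of the merged weights.
merge 9/127 + 9/127 → 18/127
merge 10/127 + 15/127 → 25/127
merge 16/127 + 18/127 → 34/127
merge 23/127 + 25/127 → 48/127
merge 34/127 + 45/127 → 79/127
merge 48/127 + 79/127 → 1
L = 18/127 + 25/127 + 34/127 + 48/127 + 79/127 + 1 = 331/127 ≈ 2.606 bits/symbol.

2.606 bits/symbol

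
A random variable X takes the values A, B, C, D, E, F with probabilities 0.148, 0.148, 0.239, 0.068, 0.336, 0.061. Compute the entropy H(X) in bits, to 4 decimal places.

2.3479 bits

H = −Σ pᵢ log₂ pᵢ.
−0.148·log₂(0.148) = 0.4079
−0.148·log₂(0.148) = 0.4079
−0.239·log₂(0.239) = 0.4935
−0.068·log₂(0.068) = 0.2637
−0.336·log₂(0.336) = 0.5287
−0.061·log₂(0.061) = 0.2461
Sum ≈ 2.3479 → 2.3479 bits.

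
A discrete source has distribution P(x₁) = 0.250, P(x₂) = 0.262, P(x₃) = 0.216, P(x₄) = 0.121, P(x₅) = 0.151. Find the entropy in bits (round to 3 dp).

H = −Σ pᵢ log₂ pᵢ.
−0.250·log₂(0.250) = 0.5000
−0.262·log₂(0.262) = 0.5063
−0.216·log₂(0.216) = 0.4776
−0.121·log₂(0.121) = 0.3687
−0.151·log₂(0.151) = 0.4118
Sum ≈ 2.2643 → 2.264 bits.

2.264 bits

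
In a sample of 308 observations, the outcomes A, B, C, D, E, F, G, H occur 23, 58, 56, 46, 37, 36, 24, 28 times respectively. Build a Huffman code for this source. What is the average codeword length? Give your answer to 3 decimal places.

Probabilities are the counts divided by 308.
Repeatedly combine the two least-probable nodes; the expected code length is the sum of the merged weights.
merge 23/308 + 6/77 → 47/308
merge 1/11 + 9/77 → 16/77
merge 37/308 + 23/154 → 83/308
merge 47/308 + 2/11 → 103/308
merge 29/154 + 16/77 → 61/154
merge 83/308 + 103/308 → 93/154
merge 61/154 + 93/154 → 1
L = 47/308 + 16/77 + 83/308 + 103/308 + 61/154 + 93/154 + 1 = 83/28 ≈ 2.964 bits/symbol.

2.964 bits/symbol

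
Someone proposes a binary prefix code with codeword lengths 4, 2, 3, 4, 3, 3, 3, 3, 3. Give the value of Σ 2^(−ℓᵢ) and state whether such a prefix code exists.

With common denominator 2^4 = 16: Σ 2^(−ℓᵢ) = 1/16 + 4/16 + 2/16 + 1/16 + 2/16 + 2/16 + 2/16 + 2/16 + 2/16 = 18/16 = 1.125.
Kraft's inequality requires Σ ≤ 1; here Σ = 1.125 > 1, so no such prefix code exists.

1.125; no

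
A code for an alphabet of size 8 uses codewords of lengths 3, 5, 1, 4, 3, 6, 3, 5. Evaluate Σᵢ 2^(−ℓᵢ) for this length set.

1.015625

With common denominator 2^6 = 64: Σ 2^(−ℓᵢ) = 8/64 + 2/64 + 32/64 + 4/64 + 8/64 + 1/64 + 8/64 + 2/64 = 65/64 = 1.015625.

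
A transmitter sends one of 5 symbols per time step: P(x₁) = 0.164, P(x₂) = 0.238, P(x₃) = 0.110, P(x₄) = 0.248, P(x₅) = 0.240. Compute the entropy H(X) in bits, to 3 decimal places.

2.264 bits

H = −Σ pᵢ log₂ pᵢ.
−0.164·log₂(0.164) = 0.4278
−0.238·log₂(0.238) = 0.4929
−0.110·log₂(0.110) = 0.3503
−0.248·log₂(0.248) = 0.4989
−0.240·log₂(0.240) = 0.4941
Sum ≈ 2.2639 → 2.264 bits.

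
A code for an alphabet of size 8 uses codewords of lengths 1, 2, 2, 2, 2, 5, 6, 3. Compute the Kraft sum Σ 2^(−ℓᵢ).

1.671875

With common denominator 2^6 = 64: Σ 2^(−ℓᵢ) = 32/64 + 16/64 + 16/64 + 16/64 + 16/64 + 2/64 + 1/64 + 8/64 = 107/64 = 1.671875.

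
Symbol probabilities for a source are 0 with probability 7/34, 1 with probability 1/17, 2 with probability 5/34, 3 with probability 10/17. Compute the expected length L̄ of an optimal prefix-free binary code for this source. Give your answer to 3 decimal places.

1.618 bits/symbol

Repeatedly combine the two least-probable nodes; the expected code length is the sum of the merged weights.
merge 1/17 + 5/34 → 7/34
merge 7/34 + 7/34 → 7/17
merge 7/17 + 10/17 → 1
L = 7/34 + 7/17 + 1 = 55/34 ≈ 1.618 bits/symbol.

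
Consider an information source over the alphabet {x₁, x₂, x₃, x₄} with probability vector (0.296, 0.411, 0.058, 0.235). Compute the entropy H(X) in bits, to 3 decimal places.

H = −Σ pᵢ log₂ pᵢ.
−0.296·log₂(0.296) = 0.5199
−0.411·log₂(0.411) = 0.5272
−0.058·log₂(0.058) = 0.2383
−0.235·log₂(0.235) = 0.4910
Sum ≈ 1.7763 → 1.776 bits.

1.776 bits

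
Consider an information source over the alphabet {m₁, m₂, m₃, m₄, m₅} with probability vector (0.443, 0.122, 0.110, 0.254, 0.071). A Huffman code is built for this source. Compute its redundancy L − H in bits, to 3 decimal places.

0.027 bits

Entropy H = −Σ p log₂ p ≈ 2.0140 bits.
Huffman merges: 71/1000+11/100→181/1000; 61/500+181/1000→303/1000; 127/500+303/1000→557/1000; 443/1000+557/1000→1. L = 2041/1000 ≈ 2.0410.
L − H = 2.0410 − 2.0140 = 0.027 bits.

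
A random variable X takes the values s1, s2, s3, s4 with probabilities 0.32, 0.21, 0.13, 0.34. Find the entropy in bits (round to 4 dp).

1.9107 bits

H = −Σ pᵢ log₂ pᵢ.
−0.32·log₂(0.32) = 0.5260
−0.21·log₂(0.21) = 0.4728
−0.13·log₂(0.13) = 0.3826
−0.34·log₂(0.34) = 0.5292
Sum ≈ 1.9107 → 1.9107 bits.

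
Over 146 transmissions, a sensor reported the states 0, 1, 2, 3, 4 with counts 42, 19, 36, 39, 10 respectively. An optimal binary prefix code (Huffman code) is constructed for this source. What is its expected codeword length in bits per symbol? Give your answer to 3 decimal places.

Probabilities are the counts divided by 146.
Repeatedly combine the two least-probable nodes; the expected code length is the sum of the merged weights.
merge 5/73 + 19/146 → 29/146
merge 29/146 + 18/73 → 65/146
merge 39/146 + 21/73 → 81/146
merge 65/146 + 81/146 → 1
L = 29/146 + 65/146 + 81/146 + 1 = 321/146 ≈ 2.199 bits/symbol.

2.199 bits/symbol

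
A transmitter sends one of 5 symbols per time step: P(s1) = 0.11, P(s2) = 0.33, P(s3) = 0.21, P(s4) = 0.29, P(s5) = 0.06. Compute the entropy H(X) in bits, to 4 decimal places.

2.1124 bits

H = −Σ pᵢ log₂ pᵢ.
−0.11·log₂(0.11) = 0.3503
−0.33·log₂(0.33) = 0.5278
−0.21·log₂(0.21) = 0.4728
−0.29·log₂(0.29) = 0.5179
−0.06·log₂(0.06) = 0.2435
Sum ≈ 2.1124 → 2.1124 bits.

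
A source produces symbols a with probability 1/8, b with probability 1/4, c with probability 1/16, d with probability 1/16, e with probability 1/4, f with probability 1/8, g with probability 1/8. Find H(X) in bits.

Each probability is a power of 1/2, so log₂(1/p) is an integer.
H = Σ p·log₂(1/p) = 1/8·3 + 1/4·2 + 1/16·4 + 1/16·4 + 1/4·2 + 1/8·3 + 1/8·3 = 2.625 bits.

2.625 bits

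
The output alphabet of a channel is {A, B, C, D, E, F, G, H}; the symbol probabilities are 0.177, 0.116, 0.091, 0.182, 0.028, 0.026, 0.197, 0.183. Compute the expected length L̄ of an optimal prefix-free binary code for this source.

Repeatedly combine the two least-probable nodes; the expected code length is the sum of the merged weights.
merge 13/500 + 7/250 → 27/500
merge 27/500 + 91/1000 → 29/200
merge 29/250 + 29/200 → 261/1000
merge 177/1000 + 91/500 → 359/1000
merge 183/1000 + 197/1000 → 19/50
merge 261/1000 + 359/1000 → 31/50
merge 19/50 + 31/50 → 1
L = 27/500 + 29/200 + 261/1000 + 359/1000 + 19/50 + 31/50 + 1 = 2819/1000 = 2.819 bits/symbol.

2.819 bits/symbol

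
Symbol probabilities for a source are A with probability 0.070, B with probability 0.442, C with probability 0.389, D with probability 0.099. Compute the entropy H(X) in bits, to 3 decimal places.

1.649 bits

H = −Σ pᵢ log₂ pᵢ.
−0.070·log₂(0.070) = 0.2686
−0.442·log₂(0.442) = 0.5206
−0.389·log₂(0.389) = 0.5299
−0.099·log₂(0.099) = 0.3303
Sum ≈ 1.6494 → 1.649 bits.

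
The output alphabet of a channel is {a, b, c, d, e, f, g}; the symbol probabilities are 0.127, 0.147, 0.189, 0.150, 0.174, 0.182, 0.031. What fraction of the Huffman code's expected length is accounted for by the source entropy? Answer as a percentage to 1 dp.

96.6%

Entropy H = −Σ p log₂ p ≈ 2.6912 bits.
Huffman merges: 31/1000+127/1000→79/500; 147/1000+3/20→297/1000; 79/500+87/500→83/250; 91/500+189/1000→371/1000; 297/1000+83/250→629/1000; 371/1000+629/1000→1. L = 2787/1000 ≈ 2.7870.
Efficiency = H/L = 2.6912/2.7870 = 96.6%.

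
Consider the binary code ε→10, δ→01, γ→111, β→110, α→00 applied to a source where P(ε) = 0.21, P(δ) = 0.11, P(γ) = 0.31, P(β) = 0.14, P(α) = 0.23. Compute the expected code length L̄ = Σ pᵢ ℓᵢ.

2.45 bits/symbol

L̄ = Σ pᵢ·ℓᵢ = 0.21·2 + 0.11·2 + 0.31·3 + 0.14·3 + 0.23·2 = 2.45 bits/symbol.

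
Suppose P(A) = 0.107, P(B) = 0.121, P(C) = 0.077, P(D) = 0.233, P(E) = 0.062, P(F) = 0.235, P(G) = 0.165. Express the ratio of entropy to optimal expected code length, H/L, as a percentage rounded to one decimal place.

99.5%

Entropy H = −Σ p log₂ p ≈ 2.6568 bits.
Huffman merges: 31/500+77/1000→139/1000; 107/1000+121/1000→57/250; 139/1000+33/200→38/125; 57/250+233/1000→461/1000; 47/200+38/125→539/1000; 461/1000+539/1000→1. L = 2671/1000 ≈ 2.6710.
Efficiency = H/L = 2.6568/2.6710 = 99.5%.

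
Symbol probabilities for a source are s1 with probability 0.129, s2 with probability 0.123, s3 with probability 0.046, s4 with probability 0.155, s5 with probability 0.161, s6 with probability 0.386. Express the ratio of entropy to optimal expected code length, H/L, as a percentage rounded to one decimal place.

97.1%

Entropy H = −Σ p log₂ p ≈ 2.3286 bits.
Huffman merges: 23/500+123/1000→169/1000; 129/1000+31/200→71/250; 161/1000+169/1000→33/100; 71/250+33/100→307/500; 193/500+307/500→1. L = 2397/1000 ≈ 2.3970.
Efficiency = H/L = 2.3286/2.3970 = 97.1%.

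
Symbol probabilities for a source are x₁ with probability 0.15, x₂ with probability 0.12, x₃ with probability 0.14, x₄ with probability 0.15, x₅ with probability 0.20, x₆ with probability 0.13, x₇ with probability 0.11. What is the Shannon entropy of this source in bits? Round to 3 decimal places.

H = −Σ pᵢ log₂ pᵢ.
−0.15·log₂(0.15) = 0.4105
−0.12·log₂(0.12) = 0.3671
−0.14·log₂(0.14) = 0.3971
−0.15·log₂(0.15) = 0.4105
−0.20·log₂(0.20) = 0.4644
−0.13·log₂(0.13) = 0.3826
−0.11·log₂(0.11) = 0.3503
Sum ≈ 2.7826 → 2.783 bits.

2.783 bits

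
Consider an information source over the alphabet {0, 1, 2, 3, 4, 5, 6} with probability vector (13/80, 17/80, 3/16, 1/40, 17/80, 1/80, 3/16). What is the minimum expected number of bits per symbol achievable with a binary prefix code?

2.6125 bits/symbol

Repeatedly combine the two least-probable nodes; the expected code length is the sum of the merged weights.
merge 1/80 + 1/40 → 3/80
merge 3/80 + 13/80 → 1/5
merge 3/16 + 3/16 → 3/8
merge 1/5 + 17/80 → 33/80
merge 17/80 + 3/8 → 47/80
merge 33/80 + 47/80 → 1
L = 3/80 + 1/5 + 3/8 + 33/80 + 47/80 + 1 = 209/80 = 2.6125 bits/symbol.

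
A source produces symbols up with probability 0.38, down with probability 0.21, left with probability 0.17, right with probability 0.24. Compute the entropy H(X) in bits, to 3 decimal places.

H = −Σ pᵢ log₂ pᵢ.
−0.38·log₂(0.38) = 0.5305
−0.21·log₂(0.21) = 0.4728
−0.17·log₂(0.17) = 0.4346
−0.24·log₂(0.24) = 0.4941
Sum ≈ 1.9320 → 1.932 bits.

1.932 bits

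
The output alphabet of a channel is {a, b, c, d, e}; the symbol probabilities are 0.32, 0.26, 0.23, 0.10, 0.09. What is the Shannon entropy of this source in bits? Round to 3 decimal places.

H = −Σ pᵢ log₂ pᵢ.
−0.32·log₂(0.32) = 0.5260
−0.26·log₂(0.26) = 0.5053
−0.23·log₂(0.23) = 0.4877
−0.10·log₂(0.10) = 0.3322
−0.09·log₂(0.09) = 0.3127
Sum ≈ 2.1638 → 2.164 bits.

2.164 bits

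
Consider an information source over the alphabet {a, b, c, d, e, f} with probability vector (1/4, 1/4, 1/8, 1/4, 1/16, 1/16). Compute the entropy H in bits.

Each probability is a power of 1/2, so log₂(1/p) is an integer.
H = Σ p·log₂(1/p) = 1/4·2 + 1/4·2 + 1/8·3 + 1/4·2 + 1/16·4 + 1/16·4 = 2.375 bits.

2.375 bits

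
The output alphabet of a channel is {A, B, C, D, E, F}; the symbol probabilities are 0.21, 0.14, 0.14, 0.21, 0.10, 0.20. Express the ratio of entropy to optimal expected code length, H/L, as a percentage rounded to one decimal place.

Entropy H = −Σ p log₂ p ≈ 2.5364 bits.
Huffman merges: 1/10+7/50→6/25; 7/50+1/5→17/50; 21/100+21/100→21/50; 6/25+17/50→29/50; 21/50+29/50→1. L = 129/50 ≈ 2.5800.
Efficiency = H/L = 2.5364/2.5800 = 98.3%.

98.3%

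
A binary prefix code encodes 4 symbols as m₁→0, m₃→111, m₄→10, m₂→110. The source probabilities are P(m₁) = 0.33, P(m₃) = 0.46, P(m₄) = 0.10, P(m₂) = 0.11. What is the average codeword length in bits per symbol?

L̄ = Σ pᵢ·ℓᵢ = 0.33·1 + 0.46·3 + 0.10·2 + 0.11·3 = 2.24 bits/symbol.

2.24 bits/symbol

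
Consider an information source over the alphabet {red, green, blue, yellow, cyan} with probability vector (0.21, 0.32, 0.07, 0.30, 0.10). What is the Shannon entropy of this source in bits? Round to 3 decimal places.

2.121 bits

H = −Σ pᵢ log₂ pᵢ.
−0.21·log₂(0.21) = 0.4728
−0.32·log₂(0.32) = 0.5260
−0.07·log₂(0.07) = 0.2686
−0.30·log₂(0.30) = 0.5211
−0.10·log₂(0.10) = 0.3322
Sum ≈ 2.1207 → 2.121 bits.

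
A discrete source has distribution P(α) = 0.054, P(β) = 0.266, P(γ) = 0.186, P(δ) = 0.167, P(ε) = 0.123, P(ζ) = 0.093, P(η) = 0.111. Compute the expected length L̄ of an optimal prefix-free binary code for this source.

2.695 bits/symbol

Repeatedly combine the two least-probable nodes; the expected code length is the sum of the merged weights.
merge 27/500 + 93/1000 → 147/1000
merge 111/1000 + 123/1000 → 117/500
merge 147/1000 + 167/1000 → 157/500
merge 93/500 + 117/500 → 21/50
merge 133/500 + 157/500 → 29/50
merge 21/50 + 29/50 → 1
L = 147/1000 + 117/500 + 157/500 + 21/50 + 29/50 + 1 = 539/200 = 2.695 bits/symbol.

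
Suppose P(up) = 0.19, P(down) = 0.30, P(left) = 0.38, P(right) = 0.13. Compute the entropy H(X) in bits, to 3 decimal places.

1.889 bits

H = −Σ pᵢ log₂ pᵢ.
−0.19·log₂(0.19) = 0.4552
−0.30·log₂(0.30) = 0.5211
−0.38·log₂(0.38) = 0.5305
−0.13·log₂(0.13) = 0.3826
Sum ≈ 1.8894 → 1.889 bits.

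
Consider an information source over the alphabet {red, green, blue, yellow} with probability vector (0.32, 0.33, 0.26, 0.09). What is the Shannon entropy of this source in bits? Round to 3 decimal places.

1.872 bits

H = −Σ pᵢ log₂ pᵢ.
−0.32·log₂(0.32) = 0.5260
−0.33·log₂(0.33) = 0.5278
−0.26·log₂(0.26) = 0.5053
−0.09·log₂(0.09) = 0.3127
Sum ≈ 1.8718 → 1.872 bits.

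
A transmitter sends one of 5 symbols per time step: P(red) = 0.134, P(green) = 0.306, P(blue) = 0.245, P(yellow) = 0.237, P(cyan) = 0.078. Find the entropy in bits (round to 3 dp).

2.188 bits

H = −Σ pᵢ log₂ pᵢ.
−0.134·log₂(0.134) = 0.3886
−0.306·log₂(0.306) = 0.5228
−0.245·log₂(0.245) = 0.4971
−0.237·log₂(0.237) = 0.4923
−0.078·log₂(0.078) = 0.2871
Sum ≈ 2.1878 → 2.188 bits.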